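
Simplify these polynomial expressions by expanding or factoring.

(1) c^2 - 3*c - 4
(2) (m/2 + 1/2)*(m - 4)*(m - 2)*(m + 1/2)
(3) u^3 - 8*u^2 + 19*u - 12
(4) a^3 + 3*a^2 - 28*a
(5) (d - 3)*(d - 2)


(1) = (c - 4)*(c + 1)
(2) = m^4/2 - 9*m^3/4 - m^2/4 + 9*m/2 + 2
(3) = (u - 4)*(u - 3)*(u - 1)
(4) = a*(a - 4)*(a + 7)
(5) = d^2 - 5*d + 6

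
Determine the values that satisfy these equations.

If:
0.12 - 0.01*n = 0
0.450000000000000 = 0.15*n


Then:
No Solution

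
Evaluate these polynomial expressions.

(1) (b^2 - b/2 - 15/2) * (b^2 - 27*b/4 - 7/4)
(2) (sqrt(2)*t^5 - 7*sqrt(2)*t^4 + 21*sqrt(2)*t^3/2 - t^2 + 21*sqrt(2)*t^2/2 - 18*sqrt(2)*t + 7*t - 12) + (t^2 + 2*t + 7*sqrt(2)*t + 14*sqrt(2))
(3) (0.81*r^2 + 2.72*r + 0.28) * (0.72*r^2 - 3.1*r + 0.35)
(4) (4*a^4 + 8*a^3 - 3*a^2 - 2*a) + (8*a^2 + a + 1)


(1) = b^4 - 29*b^3/4 - 47*b^2/8 + 103*b/2 + 105/8
(2) = sqrt(2)*t^5 - 7*sqrt(2)*t^4 + 21*sqrt(2)*t^3/2 + 21*sqrt(2)*t^2/2 - 11*sqrt(2)*t + 9*t - 12 + 14*sqrt(2)
(3) = 0.5832*r^4 - 0.5526*r^3 - 7.9469*r^2 + 0.084*r + 0.098
(4) = 4*a^4 + 8*a^3 + 5*a^2 - a + 1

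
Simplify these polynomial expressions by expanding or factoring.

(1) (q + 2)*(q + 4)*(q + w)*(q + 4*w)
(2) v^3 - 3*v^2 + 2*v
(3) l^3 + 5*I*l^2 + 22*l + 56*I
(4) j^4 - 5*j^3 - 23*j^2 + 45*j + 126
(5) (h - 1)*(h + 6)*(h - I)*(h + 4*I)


(1) = q^4 + 5*q^3*w + 6*q^3 + 4*q^2*w^2 + 30*q^2*w + 8*q^2 + 24*q*w^2 + 40*q*w + 32*w^2
(2) = v*(v - 2)*(v - 1)
(3) = (l - 4*I)*(l + 2*I)*(l + 7*I)
(4) = (j - 7)*(j - 3)*(j + 2)*(j + 3)
(5) = h^4 + 5*h^3 + 3*I*h^3 - 2*h^2 + 15*I*h^2 + 20*h - 18*I*h - 24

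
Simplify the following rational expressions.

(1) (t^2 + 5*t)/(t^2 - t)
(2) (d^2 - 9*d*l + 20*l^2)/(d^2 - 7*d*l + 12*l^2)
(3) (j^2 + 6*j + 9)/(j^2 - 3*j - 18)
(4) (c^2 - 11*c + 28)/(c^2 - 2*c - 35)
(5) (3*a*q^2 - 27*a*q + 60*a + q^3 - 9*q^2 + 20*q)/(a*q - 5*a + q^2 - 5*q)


(1) = (t + 5)/(t - 1)
(2) = (d - 5*l)/(d - 3*l)
(3) = (j + 3)/(j - 6)
(4) = (c - 4)/(c + 5)
(5) = (3*a*q - 12*a + q^2 - 4*q)/(a + q)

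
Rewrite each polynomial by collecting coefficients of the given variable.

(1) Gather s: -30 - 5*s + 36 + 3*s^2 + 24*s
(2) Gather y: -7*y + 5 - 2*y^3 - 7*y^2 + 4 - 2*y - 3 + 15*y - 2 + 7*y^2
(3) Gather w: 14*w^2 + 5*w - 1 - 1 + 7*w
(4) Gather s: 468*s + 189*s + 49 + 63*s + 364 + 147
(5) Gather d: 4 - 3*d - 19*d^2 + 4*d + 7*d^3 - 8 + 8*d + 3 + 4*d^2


(1) = 3*s^2 + 19*s + 6
(2) = -2*y^3 + 6*y + 4
(3) = 14*w^2 + 12*w - 2
(4) = 720*s + 560
(5) = 7*d^3 - 15*d^2 + 9*d - 1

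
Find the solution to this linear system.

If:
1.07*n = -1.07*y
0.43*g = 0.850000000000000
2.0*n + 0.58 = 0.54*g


Then:
g = 1.98
n = 0.24
y = -0.24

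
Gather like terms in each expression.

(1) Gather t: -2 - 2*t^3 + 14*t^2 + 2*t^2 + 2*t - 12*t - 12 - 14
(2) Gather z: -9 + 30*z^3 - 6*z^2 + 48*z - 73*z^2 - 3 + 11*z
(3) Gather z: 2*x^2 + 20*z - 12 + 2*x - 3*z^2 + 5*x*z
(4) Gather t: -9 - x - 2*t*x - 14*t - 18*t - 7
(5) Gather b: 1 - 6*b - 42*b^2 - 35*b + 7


(1) = -2*t^3 + 16*t^2 - 10*t - 28
(2) = 30*z^3 - 79*z^2 + 59*z - 12
(3) = 2*x^2 + 2*x - 3*z^2 + z*(5*x + 20) - 12
(4) = t*(-2*x - 32) - x - 16
(5) = -42*b^2 - 41*b + 8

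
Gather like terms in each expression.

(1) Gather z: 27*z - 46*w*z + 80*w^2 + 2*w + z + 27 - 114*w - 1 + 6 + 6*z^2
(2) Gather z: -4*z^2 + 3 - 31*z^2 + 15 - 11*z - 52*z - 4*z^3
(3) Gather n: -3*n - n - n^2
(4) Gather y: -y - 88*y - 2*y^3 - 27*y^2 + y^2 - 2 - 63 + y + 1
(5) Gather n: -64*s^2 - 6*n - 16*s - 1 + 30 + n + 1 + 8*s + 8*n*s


(1) = 80*w^2 - 112*w + 6*z^2 + z*(28 - 46*w) + 32
(2) = -4*z^3 - 35*z^2 - 63*z + 18
(3) = -n^2 - 4*n
(4) = -2*y^3 - 26*y^2 - 88*y - 64
(5) = n*(8*s - 5) - 64*s^2 - 8*s + 30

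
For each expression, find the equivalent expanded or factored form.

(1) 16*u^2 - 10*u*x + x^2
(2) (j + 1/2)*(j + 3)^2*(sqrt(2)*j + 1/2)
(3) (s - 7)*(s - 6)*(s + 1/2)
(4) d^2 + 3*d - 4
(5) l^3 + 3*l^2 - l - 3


(1) = (-8*u + x)*(-2*u + x)
(2) = sqrt(2)*j^4 + j^3/2 + 13*sqrt(2)*j^3/2 + 13*j^2/4 + 12*sqrt(2)*j^2 + 6*j + 9*sqrt(2)*j/2 + 9/4
(3) = s^3 - 25*s^2/2 + 71*s/2 + 21
(4) = (d - 1)*(d + 4)
(5) = (l - 1)*(l + 1)*(l + 3)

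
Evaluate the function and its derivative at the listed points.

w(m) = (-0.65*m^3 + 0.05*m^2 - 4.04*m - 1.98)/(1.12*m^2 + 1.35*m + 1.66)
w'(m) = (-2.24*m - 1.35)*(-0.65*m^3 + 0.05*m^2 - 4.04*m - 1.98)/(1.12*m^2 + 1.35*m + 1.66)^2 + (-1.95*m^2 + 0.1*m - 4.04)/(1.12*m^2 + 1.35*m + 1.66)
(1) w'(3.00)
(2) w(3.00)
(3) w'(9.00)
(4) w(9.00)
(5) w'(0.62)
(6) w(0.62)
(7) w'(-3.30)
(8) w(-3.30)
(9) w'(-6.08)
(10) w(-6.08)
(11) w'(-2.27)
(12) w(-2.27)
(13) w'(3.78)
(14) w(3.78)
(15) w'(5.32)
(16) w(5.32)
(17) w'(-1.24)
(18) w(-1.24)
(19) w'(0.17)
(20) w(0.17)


(1) = -0.34
(2) = -1.98
(3) = -0.54
(4) = -4.86
(5) = -0.14
(6) = -1.58
(7) = -0.31
(8) = 3.75
(9) = -0.48
(10) = 4.89
(11) = -0.33
(12) = 3.45
(13) = -0.41
(14) = -2.27
(15) = -0.48
(16) = -2.96
(17) = -2.07
(18) = 2.54
(19) = -0.87
(20) = -1.39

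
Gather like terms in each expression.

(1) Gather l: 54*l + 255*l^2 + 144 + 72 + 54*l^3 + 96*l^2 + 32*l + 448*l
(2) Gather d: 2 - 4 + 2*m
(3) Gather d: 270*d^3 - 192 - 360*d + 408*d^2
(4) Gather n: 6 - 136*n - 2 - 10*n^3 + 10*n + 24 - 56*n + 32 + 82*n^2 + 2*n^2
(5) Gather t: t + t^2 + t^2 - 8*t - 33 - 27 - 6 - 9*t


(1) = 54*l^3 + 351*l^2 + 534*l + 216
(2) = 2*m - 2
(3) = 270*d^3 + 408*d^2 - 360*d - 192
(4) = -10*n^3 + 84*n^2 - 182*n + 60
(5) = 2*t^2 - 16*t - 66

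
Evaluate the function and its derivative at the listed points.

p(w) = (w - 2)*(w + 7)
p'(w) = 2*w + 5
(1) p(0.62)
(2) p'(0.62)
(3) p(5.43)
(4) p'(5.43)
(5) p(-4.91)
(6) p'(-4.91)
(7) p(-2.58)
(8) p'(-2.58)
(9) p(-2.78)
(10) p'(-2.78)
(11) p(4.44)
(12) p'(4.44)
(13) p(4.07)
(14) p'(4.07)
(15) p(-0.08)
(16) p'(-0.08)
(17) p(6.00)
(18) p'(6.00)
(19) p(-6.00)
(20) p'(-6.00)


(1) = -10.52
(2) = 6.24
(3) = 42.63
(4) = 15.86
(5) = -14.44
(6) = -4.82
(7) = -20.24
(8) = -0.16
(9) = -20.17
(10) = -0.56
(11) = 27.91
(12) = 13.88
(13) = 22.91
(14) = 13.14
(15) = -14.39
(16) = 4.84
(17) = 52.00
(18) = 17.00
(19) = -8.00
(20) = -7.00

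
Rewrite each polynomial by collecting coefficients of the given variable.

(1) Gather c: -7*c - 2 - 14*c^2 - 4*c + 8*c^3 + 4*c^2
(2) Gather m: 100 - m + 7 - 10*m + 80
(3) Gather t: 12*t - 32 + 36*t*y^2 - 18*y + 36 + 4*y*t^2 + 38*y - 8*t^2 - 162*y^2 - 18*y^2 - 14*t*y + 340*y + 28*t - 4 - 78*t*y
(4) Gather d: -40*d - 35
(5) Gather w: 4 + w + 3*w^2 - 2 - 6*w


(1) = 8*c^3 - 10*c^2 - 11*c - 2
(2) = 187 - 11*m
(3) = t^2*(4*y - 8) + t*(36*y^2 - 92*y + 40) - 180*y^2 + 360*y
(4) = -40*d - 35
(5) = 3*w^2 - 5*w + 2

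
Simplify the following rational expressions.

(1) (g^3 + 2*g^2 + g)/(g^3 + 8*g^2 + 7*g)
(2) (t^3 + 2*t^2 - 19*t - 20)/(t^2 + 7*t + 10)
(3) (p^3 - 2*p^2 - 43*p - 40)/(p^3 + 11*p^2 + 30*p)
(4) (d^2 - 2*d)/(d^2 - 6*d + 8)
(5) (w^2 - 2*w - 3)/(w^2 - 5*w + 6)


(1) = (g + 1)/(g + 7)
(2) = (t^2 - 3*t - 4)/(t + 2)
(3) = (p^2 - 7*p - 8)/(p^2 + 6*p)
(4) = d/(d - 4)
(5) = (w + 1)/(w - 2)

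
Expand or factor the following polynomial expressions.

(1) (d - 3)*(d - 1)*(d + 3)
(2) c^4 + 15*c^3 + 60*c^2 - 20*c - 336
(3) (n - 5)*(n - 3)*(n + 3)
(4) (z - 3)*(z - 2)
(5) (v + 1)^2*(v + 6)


(1) = d^3 - d^2 - 9*d + 9
(2) = (c - 2)*(c + 4)*(c + 6)*(c + 7)
(3) = n^3 - 5*n^2 - 9*n + 45
(4) = z^2 - 5*z + 6
(5) = v^3 + 8*v^2 + 13*v + 6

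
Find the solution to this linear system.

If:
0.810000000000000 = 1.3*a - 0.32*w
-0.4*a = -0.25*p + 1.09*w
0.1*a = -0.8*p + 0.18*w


Then:
a = 0.57
p = -0.12
w = -0.24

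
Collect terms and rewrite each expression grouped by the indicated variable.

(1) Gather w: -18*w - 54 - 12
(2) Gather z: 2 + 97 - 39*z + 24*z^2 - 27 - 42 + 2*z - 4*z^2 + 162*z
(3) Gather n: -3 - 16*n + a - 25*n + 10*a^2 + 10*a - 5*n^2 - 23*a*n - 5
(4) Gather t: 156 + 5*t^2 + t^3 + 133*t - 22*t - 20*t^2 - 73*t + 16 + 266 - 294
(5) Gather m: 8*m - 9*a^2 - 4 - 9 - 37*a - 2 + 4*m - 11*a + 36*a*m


(1) = -18*w - 66
(2) = 20*z^2 + 125*z + 30
(3) = 10*a^2 + 11*a - 5*n^2 + n*(-23*a - 41) - 8
(4) = t^3 - 15*t^2 + 38*t + 144
(5) = -9*a^2 - 48*a + m*(36*a + 12) - 15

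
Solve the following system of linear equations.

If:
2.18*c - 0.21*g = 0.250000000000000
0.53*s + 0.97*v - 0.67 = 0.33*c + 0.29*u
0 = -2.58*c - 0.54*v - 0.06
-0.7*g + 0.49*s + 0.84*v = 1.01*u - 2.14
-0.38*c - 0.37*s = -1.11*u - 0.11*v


Then:
c = 0.31
g = 1.99
s = 5.48
u = 2.09
v = -1.58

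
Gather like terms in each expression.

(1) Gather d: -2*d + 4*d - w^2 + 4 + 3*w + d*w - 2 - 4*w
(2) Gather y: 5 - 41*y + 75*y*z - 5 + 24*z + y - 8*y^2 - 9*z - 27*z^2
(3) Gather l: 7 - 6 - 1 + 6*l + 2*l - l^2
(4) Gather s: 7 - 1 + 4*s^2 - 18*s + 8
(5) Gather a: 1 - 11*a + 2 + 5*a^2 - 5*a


(1) = d*(w + 2) - w^2 - w + 2
(2) = -8*y^2 + y*(75*z - 40) - 27*z^2 + 15*z
(3) = -l^2 + 8*l
(4) = 4*s^2 - 18*s + 14
(5) = 5*a^2 - 16*a + 3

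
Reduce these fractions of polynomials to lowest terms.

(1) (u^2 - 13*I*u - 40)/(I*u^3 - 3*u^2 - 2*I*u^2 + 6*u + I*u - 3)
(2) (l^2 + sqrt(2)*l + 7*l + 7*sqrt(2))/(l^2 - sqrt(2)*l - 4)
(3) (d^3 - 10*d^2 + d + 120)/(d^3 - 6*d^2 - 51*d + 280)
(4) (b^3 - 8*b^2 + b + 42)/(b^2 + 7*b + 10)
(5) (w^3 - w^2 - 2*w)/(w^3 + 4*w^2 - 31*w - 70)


(1) = (-I*u^2 - 13*u + 40*I)/(u^3 + u^2*(-2 + 3*I) + u*(1 - 6*I) + 3*I)
(2) = (l + 7)/(l - 2*sqrt(2))
(3) = (d + 3)/(d + 7)
(4) = (b^2 - 10*b + 21)/(b + 5)
(5) = (w^3 - w^2 - 2*w)/(w^3 + 4*w^2 - 31*w - 70)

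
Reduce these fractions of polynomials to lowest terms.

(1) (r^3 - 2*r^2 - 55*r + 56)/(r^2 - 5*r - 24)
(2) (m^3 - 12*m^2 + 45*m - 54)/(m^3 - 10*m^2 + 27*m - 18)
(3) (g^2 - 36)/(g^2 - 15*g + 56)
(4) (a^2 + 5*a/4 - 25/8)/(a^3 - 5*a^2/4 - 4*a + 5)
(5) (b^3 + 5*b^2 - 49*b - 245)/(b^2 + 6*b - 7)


(1) = (r^2 + 6*r - 7)/(r + 3)
(2) = (m - 3)/(m - 1)
(3) = (g^2 - 36)/(g^2 - 15*g + 56)
(4) = (2*a + 5)/(2*a^2 - 8)
(5) = (b^2 - 2*b - 35)/(b - 1)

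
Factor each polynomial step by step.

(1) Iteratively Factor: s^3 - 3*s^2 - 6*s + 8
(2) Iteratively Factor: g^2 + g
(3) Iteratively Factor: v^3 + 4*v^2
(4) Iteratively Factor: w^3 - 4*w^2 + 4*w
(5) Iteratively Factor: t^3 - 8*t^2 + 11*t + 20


(1) = (s + 2)*(s^2 - 5*s + 4) = (s - 4)*(s + 2)*(s - 1)
(2) = (g)*(g + 1)
(3) = (v)*(v^2 + 4*v) = v*(v + 4)*(v)
(4) = (w)*(w^2 - 4*w + 4) = w*(w - 2)*(w - 2)
(5) = (t - 5)*(t^2 - 3*t - 4) = (t - 5)*(t + 1)*(t - 4)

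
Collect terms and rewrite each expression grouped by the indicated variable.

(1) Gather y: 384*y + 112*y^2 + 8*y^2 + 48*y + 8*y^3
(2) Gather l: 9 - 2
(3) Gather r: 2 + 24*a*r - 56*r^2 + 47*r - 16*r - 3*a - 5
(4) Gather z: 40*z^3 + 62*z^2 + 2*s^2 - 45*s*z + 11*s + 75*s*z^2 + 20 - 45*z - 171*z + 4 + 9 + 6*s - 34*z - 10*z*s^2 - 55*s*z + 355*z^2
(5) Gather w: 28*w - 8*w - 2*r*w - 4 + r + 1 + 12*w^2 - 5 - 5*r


(1) = 8*y^3 + 120*y^2 + 432*y
(2) = 7
(3) = -3*a - 56*r^2 + r*(24*a + 31) - 3
(4) = 2*s^2 + 17*s + 40*z^3 + z^2*(75*s + 417) + z*(-10*s^2 - 100*s - 250) + 33
(5) = -4*r + 12*w^2 + w*(20 - 2*r) - 8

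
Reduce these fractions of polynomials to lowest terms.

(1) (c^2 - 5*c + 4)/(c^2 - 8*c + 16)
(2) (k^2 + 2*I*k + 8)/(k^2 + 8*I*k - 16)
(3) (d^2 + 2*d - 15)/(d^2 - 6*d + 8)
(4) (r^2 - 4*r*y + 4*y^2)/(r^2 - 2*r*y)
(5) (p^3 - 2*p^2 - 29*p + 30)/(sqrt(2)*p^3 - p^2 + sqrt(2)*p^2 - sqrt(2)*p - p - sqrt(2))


(1) = (c - 1)/(c - 4)
(2) = (k - 2*I)/(k + 4*I)
(3) = (d^2 + 2*d - 15)/(d^2 - 6*d + 8)
(4) = (r - 2*y)/r
(5) = (p^3 - 2*p^2 - 29*p + 30)/(sqrt(2)*p^3 + p^2*(-1 + sqrt(2)) + p*(-sqrt(2) - 1) - sqrt(2))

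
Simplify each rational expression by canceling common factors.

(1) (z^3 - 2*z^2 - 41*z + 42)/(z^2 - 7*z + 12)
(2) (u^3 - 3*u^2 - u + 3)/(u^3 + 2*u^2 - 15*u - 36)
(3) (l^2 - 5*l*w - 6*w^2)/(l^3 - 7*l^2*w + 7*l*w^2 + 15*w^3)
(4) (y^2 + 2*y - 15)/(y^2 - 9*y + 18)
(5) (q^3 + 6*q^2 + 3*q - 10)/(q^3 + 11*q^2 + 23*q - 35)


(1) = (z^3 - 2*z^2 - 41*z + 42)/(z^2 - 7*z + 12)
(2) = (u^3 - 3*u^2 - u + 3)/(u^3 + 2*u^2 - 15*u - 36)
(3) = (l - 6*w)/(l^2 - 8*l*w + 15*w^2)
(4) = (y + 5)/(y - 6)
(5) = (q + 2)/(q + 7)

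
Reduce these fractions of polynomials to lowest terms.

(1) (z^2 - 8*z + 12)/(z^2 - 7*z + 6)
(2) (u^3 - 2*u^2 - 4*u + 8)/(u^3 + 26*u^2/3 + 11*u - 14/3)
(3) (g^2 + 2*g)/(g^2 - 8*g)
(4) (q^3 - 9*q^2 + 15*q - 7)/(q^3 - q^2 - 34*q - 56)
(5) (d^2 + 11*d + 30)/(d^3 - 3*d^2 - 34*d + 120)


(1) = (z - 2)/(z - 1)
(2) = (3*u^2 - 12*u + 12)/(3*u^2 + 20*u - 7)
(3) = (g + 2)/(g - 8)
(4) = (q^2 - 2*q + 1)/(q^2 + 6*q + 8)
(5) = (d + 5)/(d^2 - 9*d + 20)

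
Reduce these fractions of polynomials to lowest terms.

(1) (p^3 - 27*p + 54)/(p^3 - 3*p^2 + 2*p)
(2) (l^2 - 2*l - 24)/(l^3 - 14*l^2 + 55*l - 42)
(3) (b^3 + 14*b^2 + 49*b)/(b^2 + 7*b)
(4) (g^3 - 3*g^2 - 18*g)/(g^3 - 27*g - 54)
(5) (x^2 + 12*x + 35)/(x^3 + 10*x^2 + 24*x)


(1) = (p^3 - 27*p + 54)/(p^3 - 3*p^2 + 2*p)
(2) = (l + 4)/(l^2 - 8*l + 7)
(3) = b + 7
(4) = g/(g + 3)
(5) = (x^2 + 12*x + 35)/(x^3 + 10*x^2 + 24*x)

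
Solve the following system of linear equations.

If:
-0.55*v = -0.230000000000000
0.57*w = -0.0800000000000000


Then:
v = 0.42
w = -0.14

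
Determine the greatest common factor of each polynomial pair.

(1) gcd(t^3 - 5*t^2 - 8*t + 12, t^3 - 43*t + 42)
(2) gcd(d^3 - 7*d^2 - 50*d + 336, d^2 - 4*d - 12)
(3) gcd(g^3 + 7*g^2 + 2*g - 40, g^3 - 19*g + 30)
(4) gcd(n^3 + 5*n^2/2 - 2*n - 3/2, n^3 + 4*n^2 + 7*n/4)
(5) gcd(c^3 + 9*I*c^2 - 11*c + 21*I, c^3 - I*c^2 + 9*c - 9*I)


(1) = t^2 - 7*t + 6
(2) = gcd((d - 8)*(d - 6)*(d + 7), (d - 6)*(d + 2)) = d - 6
(3) = gcd((g - 2)*(g + 4)*(g + 5), (g - 3)*(g - 2)*(g + 5)) = g^2 + 3*g - 10
(4) = n + 1/2
(5) = c^2 + 2*I*c + 3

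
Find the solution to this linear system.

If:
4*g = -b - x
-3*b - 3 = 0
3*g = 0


Then:
b = -1
g = 0
x = 1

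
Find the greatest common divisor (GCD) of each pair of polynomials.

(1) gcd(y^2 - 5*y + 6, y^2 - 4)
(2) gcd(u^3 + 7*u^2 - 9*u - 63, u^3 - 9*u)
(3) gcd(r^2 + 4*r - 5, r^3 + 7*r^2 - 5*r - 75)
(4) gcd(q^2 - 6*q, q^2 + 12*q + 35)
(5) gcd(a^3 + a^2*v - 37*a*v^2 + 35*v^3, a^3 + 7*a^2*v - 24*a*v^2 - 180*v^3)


(1) = gcd((y - 3)*(y - 2), (y - 2)*(y + 2)) = y - 2
(2) = gcd((u - 3)*(u + 3)*(u + 7), u*(u - 3)*(u + 3)) = u^2 - 9
(3) = r + 5
(4) = 1
(5) = -a + 5*v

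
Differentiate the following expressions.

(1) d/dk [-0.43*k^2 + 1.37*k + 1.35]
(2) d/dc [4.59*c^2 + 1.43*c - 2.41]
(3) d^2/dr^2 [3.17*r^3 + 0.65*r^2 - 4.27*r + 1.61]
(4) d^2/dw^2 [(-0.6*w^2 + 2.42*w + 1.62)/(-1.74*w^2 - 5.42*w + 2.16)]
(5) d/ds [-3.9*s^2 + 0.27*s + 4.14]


(1) = 1.37 - 0.86*k
(2) = 9.18*c + 1.43
(3) = 19.02*r + 1.3
(4) = (-25.970544*w^3 - 15.898032*w^2 - 146.239344*w - 158.42088)/(5.268024*w^6 + 49.228776*w^5 + 133.72596*w^4 + 36.99692*w^3 - 166.00464*w^2 + 75.862656*w - 10.077696)
(5) = 0.27 - 7.8*s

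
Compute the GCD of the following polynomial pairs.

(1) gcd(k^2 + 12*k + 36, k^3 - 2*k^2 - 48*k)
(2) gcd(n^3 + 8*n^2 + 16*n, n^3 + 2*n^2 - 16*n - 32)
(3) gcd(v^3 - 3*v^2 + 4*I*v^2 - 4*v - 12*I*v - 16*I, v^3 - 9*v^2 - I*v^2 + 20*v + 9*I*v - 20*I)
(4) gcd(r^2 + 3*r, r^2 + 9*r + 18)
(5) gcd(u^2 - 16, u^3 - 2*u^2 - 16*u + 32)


(1) = gcd((k + 6)^2, k*(k - 8)*(k + 6)) = k + 6
(2) = gcd(n*(n + 4)^2, (n - 4)*(n + 2)*(n + 4)) = n + 4
(3) = gcd((v - 4)*(v + 1)*(v + 4*I), (v - 5)*(v - 4)*(v - I)) = v - 4
(4) = r + 3
(5) = u^2 - 16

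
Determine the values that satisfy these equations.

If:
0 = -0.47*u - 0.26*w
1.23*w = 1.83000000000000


Then:
u = -0.82
w = 1.49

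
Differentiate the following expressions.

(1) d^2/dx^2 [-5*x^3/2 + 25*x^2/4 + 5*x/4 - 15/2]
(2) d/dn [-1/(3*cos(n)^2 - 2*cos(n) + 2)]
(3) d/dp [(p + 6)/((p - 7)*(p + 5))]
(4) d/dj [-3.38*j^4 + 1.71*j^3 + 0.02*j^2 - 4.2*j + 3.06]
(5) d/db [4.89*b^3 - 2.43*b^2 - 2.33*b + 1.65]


(1) = 25/2 - 15*x
(2) = 2*(1 - 3*cos(n))*sin(n)/(3*cos(n)^2 - 2*cos(n) + 2)^2
(3) = (-p^2 - 12*p - 23)/(p^4 - 4*p^3 - 66*p^2 + 140*p + 1225)
(4) = -13.52*j^3 + 5.13*j^2 + 0.04*j - 4.2
(5) = 14.67*b^2 - 4.86*b - 2.33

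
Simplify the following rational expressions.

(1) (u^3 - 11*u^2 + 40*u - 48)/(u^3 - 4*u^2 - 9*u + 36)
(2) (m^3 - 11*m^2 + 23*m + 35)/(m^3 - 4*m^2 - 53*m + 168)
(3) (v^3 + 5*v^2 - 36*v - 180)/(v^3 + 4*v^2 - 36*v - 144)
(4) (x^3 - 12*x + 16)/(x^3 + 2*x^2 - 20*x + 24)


(1) = (u - 4)/(u + 3)
(2) = (m^3 - 11*m^2 + 23*m + 35)/(m^3 - 4*m^2 - 53*m + 168)
(3) = (v + 5)/(v + 4)
(4) = (x + 4)/(x + 6)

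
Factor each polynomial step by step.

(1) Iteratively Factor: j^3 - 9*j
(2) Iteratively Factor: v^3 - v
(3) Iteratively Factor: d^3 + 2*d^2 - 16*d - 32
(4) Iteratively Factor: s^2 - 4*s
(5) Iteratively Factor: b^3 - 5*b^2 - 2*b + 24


(1) = (j)*(j^2 - 9) = j*(j - 3)*(j + 3)
(2) = (v)*(v^2 - 1) = v*(v - 1)*(v + 1)
(3) = (d + 2)*(d^2 - 16) = (d + 2)*(d + 4)*(d - 4)
(4) = (s)*(s - 4)
(5) = (b - 4)*(b^2 - b - 6) = (b - 4)*(b - 3)*(b + 2)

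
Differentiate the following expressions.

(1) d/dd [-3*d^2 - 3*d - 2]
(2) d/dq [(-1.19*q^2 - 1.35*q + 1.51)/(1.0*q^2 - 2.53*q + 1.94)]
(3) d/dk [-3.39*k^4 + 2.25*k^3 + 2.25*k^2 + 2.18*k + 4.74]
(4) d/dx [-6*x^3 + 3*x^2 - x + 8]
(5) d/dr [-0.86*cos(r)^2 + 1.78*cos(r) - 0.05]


(1) = -6*d - 3
(2) = (4.3607*q^2 - 7.6372*q + 1.2013)/(1.0*q^4 - 5.06*q^3 + 10.2809*q^2 - 9.8164*q + 3.7636)
(3) = -13.56*k^3 + 6.75*k^2 + 4.5*k + 2.18
(4) = -18*x^2 + 6*x - 1
(5) = (1.72*cos(r) - 1.78)*sin(r)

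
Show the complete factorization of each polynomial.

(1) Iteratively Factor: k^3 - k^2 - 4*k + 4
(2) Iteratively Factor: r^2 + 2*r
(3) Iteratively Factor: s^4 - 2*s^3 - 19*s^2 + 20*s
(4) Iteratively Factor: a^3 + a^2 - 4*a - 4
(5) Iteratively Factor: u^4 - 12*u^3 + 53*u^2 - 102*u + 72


(1) = (k + 2)*(k^2 - 3*k + 2) = (k - 1)*(k + 2)*(k - 2)
(2) = (r)*(r + 2)
(3) = (s)*(s^3 - 2*s^2 - 19*s + 20) = s*(s - 5)*(s^2 + 3*s - 4) = s*(s - 5)*(s + 4)*(s - 1)
(4) = (a + 2)*(a^2 - a - 2) = (a + 1)*(a + 2)*(a - 2)
(5) = (u - 4)*(u^3 - 8*u^2 + 21*u - 18) = (u - 4)*(u - 2)*(u^2 - 6*u + 9) = (u - 4)*(u - 3)*(u - 2)*(u - 3)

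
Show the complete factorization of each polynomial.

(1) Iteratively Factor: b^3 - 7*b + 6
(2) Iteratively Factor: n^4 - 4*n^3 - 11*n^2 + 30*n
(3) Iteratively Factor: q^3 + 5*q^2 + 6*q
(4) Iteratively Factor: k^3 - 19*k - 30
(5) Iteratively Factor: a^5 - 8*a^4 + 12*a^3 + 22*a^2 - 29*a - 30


(1) = (b - 1)*(b^2 + b - 6) = (b - 1)*(b + 3)*(b - 2)
(2) = (n)*(n^3 - 4*n^2 - 11*n + 30) = n*(n - 5)*(n^2 + n - 6) = n*(n - 5)*(n - 2)*(n + 3)
(3) = (q + 3)*(q^2 + 2*q) = q*(q + 3)*(q + 2)
(4) = (k + 2)*(k^2 - 2*k - 15) = (k - 5)*(k + 2)*(k + 3)
(5) = (a - 2)*(a^4 - 6*a^3 + 22*a + 15) = (a - 2)*(a + 1)*(a^3 - 7*a^2 + 7*a + 15) = (a - 2)*(a + 1)^2*(a^2 - 8*a + 15) = (a - 5)*(a - 2)*(a + 1)^2*(a - 3)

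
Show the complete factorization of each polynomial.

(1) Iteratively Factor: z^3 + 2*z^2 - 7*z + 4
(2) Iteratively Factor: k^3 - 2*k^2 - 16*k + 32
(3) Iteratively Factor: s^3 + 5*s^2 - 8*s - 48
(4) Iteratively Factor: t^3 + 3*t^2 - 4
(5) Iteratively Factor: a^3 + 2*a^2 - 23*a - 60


(1) = (z - 1)*(z^2 + 3*z - 4) = (z - 1)*(z + 4)*(z - 1)
(2) = (k - 2)*(k^2 - 16) = (k - 2)*(k + 4)*(k - 4)
(3) = (s + 4)*(s^2 + s - 12) = (s - 3)*(s + 4)*(s + 4)
(4) = (t - 1)*(t^2 + 4*t + 4) = (t - 1)*(t + 2)*(t + 2)
(5) = (a + 4)*(a^2 - 2*a - 15) = (a + 3)*(a + 4)*(a - 5)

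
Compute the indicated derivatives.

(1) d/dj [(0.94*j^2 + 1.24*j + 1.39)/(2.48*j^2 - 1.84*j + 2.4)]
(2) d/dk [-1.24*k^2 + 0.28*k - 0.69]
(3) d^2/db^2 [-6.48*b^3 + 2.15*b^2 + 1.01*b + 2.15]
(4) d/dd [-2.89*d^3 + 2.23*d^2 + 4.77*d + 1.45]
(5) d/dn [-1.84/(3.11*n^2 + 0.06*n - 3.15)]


(1) = (-4.8048*j^2 - 2.3824*j + 5.5336)/(6.1504*j^4 - 9.1264*j^3 + 15.2896*j^2 - 8.832*j + 5.76)
(2) = 0.28 - 2.48*k
(3) = 4.3 - 38.88*b
(4) = -8.67*d^2 + 4.46*d + 4.77
(5) = (11.4448*n + 0.1104)/(3.11*n^2 + 0.06*n - 3.15)^2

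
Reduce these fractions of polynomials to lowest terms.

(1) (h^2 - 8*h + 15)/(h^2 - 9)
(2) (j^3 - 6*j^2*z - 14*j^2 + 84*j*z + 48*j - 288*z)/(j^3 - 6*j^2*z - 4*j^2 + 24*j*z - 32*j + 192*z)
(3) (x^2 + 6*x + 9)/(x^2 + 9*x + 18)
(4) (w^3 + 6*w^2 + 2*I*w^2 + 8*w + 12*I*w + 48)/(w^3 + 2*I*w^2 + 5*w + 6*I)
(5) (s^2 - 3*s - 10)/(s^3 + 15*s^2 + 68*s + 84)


(1) = (h - 5)/(h + 3)
(2) = (j - 6)/(j + 4)
(3) = (x + 3)/(x + 6)
(4) = (w^2 + w*(6 + 4*I) + 24*I)/(w^2 + 4*I*w - 3)
(5) = (s - 5)/(s^2 + 13*s + 42)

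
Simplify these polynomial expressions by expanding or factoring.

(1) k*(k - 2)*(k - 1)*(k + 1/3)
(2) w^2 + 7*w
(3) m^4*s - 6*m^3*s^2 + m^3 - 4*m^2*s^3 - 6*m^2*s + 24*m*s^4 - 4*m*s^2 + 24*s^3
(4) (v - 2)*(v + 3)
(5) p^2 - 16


(1) = k^4 - 8*k^3/3 + k^2 + 2*k/3
(2) = w*(w + 7)
(3) = (m - 6*s)*(m - 2*s)*(m + 2*s)*(m*s + 1)
(4) = v^2 + v - 6
(5) = (p - 4)*(p + 4)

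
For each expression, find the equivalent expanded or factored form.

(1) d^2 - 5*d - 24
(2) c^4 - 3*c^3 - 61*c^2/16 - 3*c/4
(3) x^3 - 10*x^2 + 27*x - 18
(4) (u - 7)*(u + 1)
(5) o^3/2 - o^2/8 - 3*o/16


(1) = (d - 8)*(d + 3)
(2) = c*(c - 4)*(c + 1/4)*(c + 3/4)
(3) = (x - 6)*(x - 3)*(x - 1)
(4) = u^2 - 6*u - 7
(5) = o*(o/2 + 1/4)*(o - 3/4)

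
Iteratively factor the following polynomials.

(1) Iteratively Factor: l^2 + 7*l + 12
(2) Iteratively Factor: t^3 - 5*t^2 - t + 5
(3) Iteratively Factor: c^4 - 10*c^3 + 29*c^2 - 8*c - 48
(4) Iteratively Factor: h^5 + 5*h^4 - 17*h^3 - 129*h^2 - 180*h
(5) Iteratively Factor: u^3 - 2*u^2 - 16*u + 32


(1) = (l + 3)*(l + 4)
(2) = (t - 5)*(t^2 - 1) = (t - 5)*(t - 1)*(t + 1)
(3) = (c - 4)*(c^3 - 6*c^2 + 5*c + 12) = (c - 4)^2*(c^2 - 2*c - 3) = (c - 4)^2*(c - 3)*(c + 1)
(4) = (h + 3)*(h^4 + 2*h^3 - 23*h^2 - 60*h) = (h + 3)*(h + 4)*(h^3 - 2*h^2 - 15*h) = h*(h + 3)*(h + 4)*(h^2 - 2*h - 15) = h*(h - 5)*(h + 3)*(h + 4)*(h + 3)
(5) = (u - 2)*(u^2 - 16) = (u - 2)*(u + 4)*(u - 4)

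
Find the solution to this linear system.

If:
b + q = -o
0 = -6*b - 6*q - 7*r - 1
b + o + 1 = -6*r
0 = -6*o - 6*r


Then:
b = -8/13
o = 1/13
q = 7/13
r = -1/13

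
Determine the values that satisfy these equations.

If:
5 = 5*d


Then:
d = 1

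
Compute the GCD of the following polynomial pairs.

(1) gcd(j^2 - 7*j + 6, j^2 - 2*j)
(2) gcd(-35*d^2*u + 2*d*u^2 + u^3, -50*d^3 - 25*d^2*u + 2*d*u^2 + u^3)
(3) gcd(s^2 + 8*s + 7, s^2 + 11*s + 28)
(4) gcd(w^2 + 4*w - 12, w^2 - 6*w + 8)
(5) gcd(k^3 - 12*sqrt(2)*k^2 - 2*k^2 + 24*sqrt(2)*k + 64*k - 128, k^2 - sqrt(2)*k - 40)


(1) = 1
(2) = gcd(u*(-5*d + u)*(7*d + u), (-5*d + u)*(2*d + u)*(5*d + u)) = -5*d + u
(3) = gcd((s + 1)*(s + 7), (s + 4)*(s + 7)) = s + 7
(4) = gcd((w - 2)*(w + 6), (w - 4)*(w - 2)) = w - 2
(5) = 1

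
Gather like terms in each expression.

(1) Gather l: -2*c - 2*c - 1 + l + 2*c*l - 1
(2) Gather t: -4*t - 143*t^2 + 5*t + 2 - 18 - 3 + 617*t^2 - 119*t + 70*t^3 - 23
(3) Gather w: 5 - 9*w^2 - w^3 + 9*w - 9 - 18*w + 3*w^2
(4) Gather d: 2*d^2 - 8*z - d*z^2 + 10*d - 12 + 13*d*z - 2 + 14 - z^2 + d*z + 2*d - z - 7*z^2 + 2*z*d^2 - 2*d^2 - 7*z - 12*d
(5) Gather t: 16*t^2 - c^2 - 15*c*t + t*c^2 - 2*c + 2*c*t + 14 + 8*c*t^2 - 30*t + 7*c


(1) = -4*c + l*(2*c + 1) - 2
(2) = 70*t^3 + 474*t^2 - 118*t - 42
(3) = -w^3 - 6*w^2 - 9*w - 4
(4) = 2*d^2*z + d*(-z^2 + 14*z) - 8*z^2 - 16*z
(5) = -c^2 + 5*c + t^2*(8*c + 16) + t*(c^2 - 13*c - 30) + 14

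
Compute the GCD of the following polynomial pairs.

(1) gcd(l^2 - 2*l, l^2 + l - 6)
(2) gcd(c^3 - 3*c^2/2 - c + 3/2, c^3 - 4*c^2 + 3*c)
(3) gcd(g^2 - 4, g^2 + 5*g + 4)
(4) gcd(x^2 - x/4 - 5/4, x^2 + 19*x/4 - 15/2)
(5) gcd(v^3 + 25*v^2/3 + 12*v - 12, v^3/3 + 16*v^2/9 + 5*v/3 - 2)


(1) = l - 2
(2) = c - 1
(3) = 1
(4) = gcd((x - 5/4)*(x + 1), (x - 5/4)*(x + 6)) = x - 5/4
(5) = v^2 + 7*v/3 - 2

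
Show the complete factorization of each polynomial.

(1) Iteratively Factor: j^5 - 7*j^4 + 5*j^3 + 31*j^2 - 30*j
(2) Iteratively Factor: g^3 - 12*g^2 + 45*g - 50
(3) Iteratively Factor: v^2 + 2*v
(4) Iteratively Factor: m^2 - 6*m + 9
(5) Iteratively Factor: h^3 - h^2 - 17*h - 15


(1) = (j + 2)*(j^4 - 9*j^3 + 23*j^2 - 15*j) = (j - 3)*(j + 2)*(j^3 - 6*j^2 + 5*j) = j*(j - 3)*(j + 2)*(j^2 - 6*j + 5) = j*(j - 5)*(j - 3)*(j + 2)*(j - 1)
(2) = (g - 2)*(g^2 - 10*g + 25) = (g - 5)*(g - 2)*(g - 5)
(3) = (v + 2)*(v)
(4) = (m - 3)*(m - 3)
(5) = (h + 3)*(h^2 - 4*h - 5) = (h - 5)*(h + 3)*(h + 1)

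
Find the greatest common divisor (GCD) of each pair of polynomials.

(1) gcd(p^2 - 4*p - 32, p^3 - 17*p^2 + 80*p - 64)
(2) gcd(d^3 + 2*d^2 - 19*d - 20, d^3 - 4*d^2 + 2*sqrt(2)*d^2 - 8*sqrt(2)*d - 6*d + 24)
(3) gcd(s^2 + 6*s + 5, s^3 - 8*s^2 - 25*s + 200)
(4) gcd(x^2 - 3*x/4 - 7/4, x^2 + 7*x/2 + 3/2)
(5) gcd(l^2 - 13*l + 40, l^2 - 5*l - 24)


(1) = gcd((p - 8)*(p + 4), (p - 8)^2*(p - 1)) = p - 8
(2) = gcd((d - 4)*(d + 1)*(d + 5), (d - 4)*(d - sqrt(2))*(d + 3*sqrt(2))) = d - 4
(3) = gcd((s + 1)*(s + 5), (s - 8)*(s - 5)*(s + 5)) = s + 5
(4) = gcd((x - 7/4)*(x + 1), (x + 1/2)*(x + 3)) = 1
(5) = gcd((l - 8)*(l - 5), (l - 8)*(l + 3)) = l - 8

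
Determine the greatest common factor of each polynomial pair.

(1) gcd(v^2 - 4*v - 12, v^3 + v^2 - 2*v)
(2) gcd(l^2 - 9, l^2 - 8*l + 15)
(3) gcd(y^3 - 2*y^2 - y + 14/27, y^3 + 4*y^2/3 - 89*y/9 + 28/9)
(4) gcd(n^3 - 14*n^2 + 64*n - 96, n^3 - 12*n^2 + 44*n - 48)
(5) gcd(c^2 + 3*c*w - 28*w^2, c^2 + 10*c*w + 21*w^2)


(1) = gcd((v - 6)*(v + 2), v*(v - 1)*(v + 2)) = v + 2
(2) = gcd((l - 3)*(l + 3), (l - 5)*(l - 3)) = l - 3
(3) = y^2 - 8*y/3 + 7/9
(4) = gcd((n - 6)*(n - 4)^2, (n - 6)*(n - 4)*(n - 2)) = n^2 - 10*n + 24
(5) = gcd((c - 4*w)*(c + 7*w), (c + 3*w)*(c + 7*w)) = c + 7*w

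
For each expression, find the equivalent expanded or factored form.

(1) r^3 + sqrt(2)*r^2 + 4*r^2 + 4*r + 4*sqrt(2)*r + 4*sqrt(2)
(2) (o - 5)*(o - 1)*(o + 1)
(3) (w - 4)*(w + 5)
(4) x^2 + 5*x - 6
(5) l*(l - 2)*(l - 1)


(1) = (r + 2)^2*(r + sqrt(2))
(2) = o^3 - 5*o^2 - o + 5
(3) = w^2 + w - 20
(4) = (x - 1)*(x + 6)
(5) = l^3 - 3*l^2 + 2*l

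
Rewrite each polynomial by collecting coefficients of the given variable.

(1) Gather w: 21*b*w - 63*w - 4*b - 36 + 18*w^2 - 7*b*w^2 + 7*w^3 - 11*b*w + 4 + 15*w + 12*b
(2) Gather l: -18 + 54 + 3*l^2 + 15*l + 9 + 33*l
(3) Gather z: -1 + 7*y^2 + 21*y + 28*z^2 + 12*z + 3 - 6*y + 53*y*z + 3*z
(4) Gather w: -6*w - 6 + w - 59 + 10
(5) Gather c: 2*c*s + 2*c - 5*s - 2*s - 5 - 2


(1) = 8*b + 7*w^3 + w^2*(18 - 7*b) + w*(10*b - 48) - 32
(2) = 3*l^2 + 48*l + 45
(3) = 7*y^2 + 15*y + 28*z^2 + z*(53*y + 15) + 2
(4) = -5*w - 55
(5) = c*(2*s + 2) - 7*s - 7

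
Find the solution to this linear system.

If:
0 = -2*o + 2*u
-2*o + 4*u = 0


Then:
o = 0
u = 0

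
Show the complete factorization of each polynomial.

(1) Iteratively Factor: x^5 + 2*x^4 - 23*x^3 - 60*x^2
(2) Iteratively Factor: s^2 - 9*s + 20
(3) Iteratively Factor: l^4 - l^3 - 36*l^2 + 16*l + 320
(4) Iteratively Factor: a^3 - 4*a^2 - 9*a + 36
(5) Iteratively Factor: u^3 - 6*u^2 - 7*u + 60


(1) = (x)*(x^4 + 2*x^3 - 23*x^2 - 60*x) = x^2*(x^3 + 2*x^2 - 23*x - 60) = x^2*(x + 4)*(x^2 - 2*x - 15) = x^2*(x - 5)*(x + 4)*(x + 3)
(2) = (s - 4)*(s - 5)
(3) = (l + 4)*(l^3 - 5*l^2 - 16*l + 80) = (l - 5)*(l + 4)*(l^2 - 16) = (l - 5)*(l - 4)*(l + 4)*(l + 4)
(4) = (a - 3)*(a^2 - a - 12) = (a - 4)*(a - 3)*(a + 3)
(5) = (u - 5)*(u^2 - u - 12) = (u - 5)*(u + 3)*(u - 4)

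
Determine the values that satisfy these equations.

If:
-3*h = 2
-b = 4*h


Then:
b = 8/3
h = -2/3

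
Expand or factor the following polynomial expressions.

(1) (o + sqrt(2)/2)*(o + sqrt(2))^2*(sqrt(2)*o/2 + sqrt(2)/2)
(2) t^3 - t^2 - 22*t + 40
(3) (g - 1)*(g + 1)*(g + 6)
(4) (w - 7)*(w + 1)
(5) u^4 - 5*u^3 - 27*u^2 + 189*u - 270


(1) = sqrt(2)*o^4/2 + sqrt(2)*o^3/2 + 5*o^3/2 + 5*o^2/2 + 2*sqrt(2)*o^2 + o + 2*sqrt(2)*o + 1
(2) = (t - 4)*(t - 2)*(t + 5)
(3) = g^3 + 6*g^2 - g - 6
(4) = w^2 - 6*w - 7
(5) = (u - 5)*(u - 3)^2*(u + 6)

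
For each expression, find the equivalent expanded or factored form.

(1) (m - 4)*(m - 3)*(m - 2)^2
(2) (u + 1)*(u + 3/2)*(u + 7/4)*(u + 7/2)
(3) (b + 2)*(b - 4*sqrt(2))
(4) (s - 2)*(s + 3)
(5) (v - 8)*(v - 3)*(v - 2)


(1) = m^4 - 11*m^3 + 44*m^2 - 76*m + 48
(2) = u^4 + 31*u^3/4 + 83*u^2/4 + 371*u/16 + 147/16
(3) = b^2 - 4*sqrt(2)*b + 2*b - 8*sqrt(2)
(4) = s^2 + s - 6
(5) = v^3 - 13*v^2 + 46*v - 48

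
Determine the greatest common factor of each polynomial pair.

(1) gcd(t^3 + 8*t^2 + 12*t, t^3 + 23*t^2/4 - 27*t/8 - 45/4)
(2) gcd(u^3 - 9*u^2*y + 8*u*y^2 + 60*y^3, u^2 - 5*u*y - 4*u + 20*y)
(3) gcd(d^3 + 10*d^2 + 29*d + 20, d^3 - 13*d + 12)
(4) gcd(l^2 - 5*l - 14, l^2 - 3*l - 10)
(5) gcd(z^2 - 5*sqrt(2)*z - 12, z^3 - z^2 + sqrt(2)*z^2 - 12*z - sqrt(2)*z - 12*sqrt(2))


(1) = t + 6
(2) = gcd((u - 6*y)*(u - 5*y)*(u + 2*y), (u - 4)*(u - 5*y)) = -u + 5*y
(3) = gcd((d + 1)*(d + 4)*(d + 5), (d - 3)*(d - 1)*(d + 4)) = d + 4
(4) = gcd((l - 7)*(l + 2), (l - 5)*(l + 2)) = l + 2
(5) = z + sqrt(2)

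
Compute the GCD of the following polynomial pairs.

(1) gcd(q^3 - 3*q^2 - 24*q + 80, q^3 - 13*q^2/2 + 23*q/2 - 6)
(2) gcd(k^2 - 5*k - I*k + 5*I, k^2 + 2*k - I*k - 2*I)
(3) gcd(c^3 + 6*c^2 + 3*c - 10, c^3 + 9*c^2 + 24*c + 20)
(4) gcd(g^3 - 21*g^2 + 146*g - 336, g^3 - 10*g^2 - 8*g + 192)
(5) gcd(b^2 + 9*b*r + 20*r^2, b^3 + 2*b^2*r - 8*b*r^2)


(1) = q - 4
(2) = gcd((k - 5)*(k - I), (k + 2)*(k - I)) = k - I
(3) = gcd((c - 1)*(c + 2)*(c + 5), (c + 2)^2*(c + 5)) = c^2 + 7*c + 10
(4) = gcd((g - 8)*(g - 7)*(g - 6), (g - 8)*(g - 6)*(g + 4)) = g^2 - 14*g + 48
(5) = gcd((b + 4*r)*(b + 5*r), b*(b - 2*r)*(b + 4*r)) = b + 4*r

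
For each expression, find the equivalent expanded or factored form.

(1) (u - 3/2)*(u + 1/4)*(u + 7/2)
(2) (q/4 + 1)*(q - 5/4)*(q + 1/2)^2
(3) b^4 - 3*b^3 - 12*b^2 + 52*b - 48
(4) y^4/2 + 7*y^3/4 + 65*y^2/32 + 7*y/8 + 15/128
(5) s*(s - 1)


(1) = u^3 + 9*u^2/4 - 19*u/4 - 21/16
(2) = q^4/4 + 15*q^3/16 - q^2/2 - 69*q/64 - 5/16
(3) = (b - 3)*(b - 2)^2*(b + 4)
(4) = (y/2 + 1/4)*(y + 1/4)*(y + 5/4)*(y + 3/2)
(5) = s^2 - s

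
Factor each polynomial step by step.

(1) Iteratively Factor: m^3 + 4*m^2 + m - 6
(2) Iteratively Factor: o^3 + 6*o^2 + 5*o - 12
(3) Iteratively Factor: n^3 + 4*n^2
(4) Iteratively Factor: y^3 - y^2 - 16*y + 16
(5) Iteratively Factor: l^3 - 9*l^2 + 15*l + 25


(1) = (m - 1)*(m^2 + 5*m + 6) = (m - 1)*(m + 2)*(m + 3)
(2) = (o + 4)*(o^2 + 2*o - 3) = (o + 3)*(o + 4)*(o - 1)
(3) = (n + 4)*(n^2) = n*(n + 4)*(n)
(4) = (y - 4)*(y^2 + 3*y - 4) = (y - 4)*(y - 1)*(y + 4)
(5) = (l - 5)*(l^2 - 4*l - 5) = (l - 5)*(l + 1)*(l - 5)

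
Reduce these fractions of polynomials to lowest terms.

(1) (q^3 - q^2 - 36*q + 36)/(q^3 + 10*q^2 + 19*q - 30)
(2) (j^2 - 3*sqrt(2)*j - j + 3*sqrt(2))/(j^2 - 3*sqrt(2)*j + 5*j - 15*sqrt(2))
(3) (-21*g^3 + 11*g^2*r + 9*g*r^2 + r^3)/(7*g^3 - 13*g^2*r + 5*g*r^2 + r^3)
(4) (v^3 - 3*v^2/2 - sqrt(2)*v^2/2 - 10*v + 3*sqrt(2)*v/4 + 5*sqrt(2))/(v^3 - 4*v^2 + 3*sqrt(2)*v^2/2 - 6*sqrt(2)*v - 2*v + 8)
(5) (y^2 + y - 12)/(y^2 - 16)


(1) = (q - 6)/(q + 5)
(2) = (j - 1)/(j + 5)
(3) = (3*g + r)/(-g + r)
(4) = (8*v + 20)/(8*v + 16*sqrt(2))
(5) = (y - 3)/(y - 4)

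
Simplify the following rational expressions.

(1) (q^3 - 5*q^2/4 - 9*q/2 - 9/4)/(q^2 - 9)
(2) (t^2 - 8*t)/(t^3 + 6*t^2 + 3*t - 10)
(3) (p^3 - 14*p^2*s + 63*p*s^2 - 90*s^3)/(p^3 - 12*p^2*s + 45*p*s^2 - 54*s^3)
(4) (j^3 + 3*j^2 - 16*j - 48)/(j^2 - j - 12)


(1) = (4*q^2 + 7*q + 3)/(4*q + 12)
(2) = (t^2 - 8*t)/(t^3 + 6*t^2 + 3*t - 10)
(3) = (p - 5*s)/(p - 3*s)
(4) = j + 4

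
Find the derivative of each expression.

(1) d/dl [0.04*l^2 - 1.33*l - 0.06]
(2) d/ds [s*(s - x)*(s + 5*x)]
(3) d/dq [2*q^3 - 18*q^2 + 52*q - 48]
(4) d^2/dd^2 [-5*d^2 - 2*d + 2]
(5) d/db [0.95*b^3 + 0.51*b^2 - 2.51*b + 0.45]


(1) = 0.08*l - 1.33
(2) = 3*s^2 + 8*s*x - 5*x^2
(3) = 6*q^2 - 36*q + 52
(4) = -10
(5) = 2.85*b^2 + 1.02*b - 2.51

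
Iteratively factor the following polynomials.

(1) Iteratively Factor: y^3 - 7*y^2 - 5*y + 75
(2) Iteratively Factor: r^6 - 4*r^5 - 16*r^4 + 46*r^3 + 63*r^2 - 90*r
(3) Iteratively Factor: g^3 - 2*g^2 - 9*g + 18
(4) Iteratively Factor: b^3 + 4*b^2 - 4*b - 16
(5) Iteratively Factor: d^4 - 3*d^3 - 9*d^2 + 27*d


(1) = (y - 5)*(y^2 - 2*y - 15) = (y - 5)^2*(y + 3)
(2) = (r - 3)*(r^5 - r^4 - 19*r^3 - 11*r^2 + 30*r) = r*(r - 3)*(r^4 - r^3 - 19*r^2 - 11*r + 30) = r*(r - 3)*(r + 2)*(r^3 - 3*r^2 - 13*r + 15) = r*(r - 3)*(r - 1)*(r + 2)*(r^2 - 2*r - 15) = r*(r - 5)*(r - 3)*(r - 1)*(r + 2)*(r + 3)
(3) = (g + 3)*(g^2 - 5*g + 6) = (g - 2)*(g + 3)*(g - 3)
(4) = (b + 4)*(b^2 - 4) = (b - 2)*(b + 4)*(b + 2)
(5) = (d)*(d^3 - 3*d^2 - 9*d + 27) = d*(d - 3)*(d^2 - 9) = d*(d - 3)^2*(d + 3)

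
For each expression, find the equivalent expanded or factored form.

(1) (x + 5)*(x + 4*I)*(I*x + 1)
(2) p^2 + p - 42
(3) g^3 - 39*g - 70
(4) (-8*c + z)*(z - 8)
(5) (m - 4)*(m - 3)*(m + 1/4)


(1) = I*x^3 - 3*x^2 + 5*I*x^2 - 15*x + 4*I*x + 20*I
(2) = (p - 6)*(p + 7)
(3) = (g - 7)*(g + 2)*(g + 5)
(4) = -8*c*z + 64*c + z^2 - 8*z
(5) = m^3 - 27*m^2/4 + 41*m/4 + 3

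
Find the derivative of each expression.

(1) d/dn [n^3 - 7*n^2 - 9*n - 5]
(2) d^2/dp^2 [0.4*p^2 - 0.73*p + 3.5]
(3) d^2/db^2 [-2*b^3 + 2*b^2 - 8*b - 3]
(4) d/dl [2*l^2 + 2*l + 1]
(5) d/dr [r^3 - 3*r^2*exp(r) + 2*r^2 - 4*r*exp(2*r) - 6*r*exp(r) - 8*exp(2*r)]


(1) = 3*n^2 - 14*n - 9
(2) = 0.800000000000000
(3) = 4 - 12*b
(4) = 4*l + 2
(5) = -3*r^2*exp(r) + 3*r^2 - 8*r*exp(2*r) - 12*r*exp(r) + 4*r - 20*exp(2*r) - 6*exp(r)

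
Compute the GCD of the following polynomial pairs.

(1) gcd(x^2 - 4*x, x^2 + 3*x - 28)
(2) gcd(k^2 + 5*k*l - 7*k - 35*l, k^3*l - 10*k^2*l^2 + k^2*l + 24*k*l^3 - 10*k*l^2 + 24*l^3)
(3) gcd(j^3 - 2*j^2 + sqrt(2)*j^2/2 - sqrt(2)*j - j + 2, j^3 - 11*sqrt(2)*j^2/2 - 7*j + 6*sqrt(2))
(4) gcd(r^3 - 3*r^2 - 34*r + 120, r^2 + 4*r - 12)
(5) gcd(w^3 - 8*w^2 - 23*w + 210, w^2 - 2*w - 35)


(1) = gcd(x*(x - 4), (x - 4)*(x + 7)) = x - 4
(2) = 1
(3) = gcd((j - 2)*(j - sqrt(2)/2)*(j + sqrt(2)), (j - 6*sqrt(2))*(j - sqrt(2)/2)*(j + sqrt(2))) = j^2 + sqrt(2)*j/2 - 1
(4) = gcd((r - 5)*(r - 4)*(r + 6), (r - 2)*(r + 6)) = r + 6
(5) = w^2 - 2*w - 35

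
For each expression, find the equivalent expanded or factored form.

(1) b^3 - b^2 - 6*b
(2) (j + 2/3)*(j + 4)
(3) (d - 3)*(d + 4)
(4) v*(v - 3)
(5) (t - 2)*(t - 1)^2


(1) = b*(b - 3)*(b + 2)
(2) = j^2 + 14*j/3 + 8/3
(3) = d^2 + d - 12
(4) = v^2 - 3*v
(5) = t^3 - 4*t^2 + 5*t - 2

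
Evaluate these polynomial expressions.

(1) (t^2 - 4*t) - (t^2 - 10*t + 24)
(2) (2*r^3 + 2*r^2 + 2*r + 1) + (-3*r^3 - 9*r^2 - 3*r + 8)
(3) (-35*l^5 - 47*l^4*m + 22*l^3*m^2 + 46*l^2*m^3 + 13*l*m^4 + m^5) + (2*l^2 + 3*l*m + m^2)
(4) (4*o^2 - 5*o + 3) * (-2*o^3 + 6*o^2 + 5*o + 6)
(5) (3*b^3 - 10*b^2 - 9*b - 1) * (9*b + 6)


(1) = 6*t - 24
(2) = -r^3 - 7*r^2 - r + 9
(3) = -35*l^5 - 47*l^4*m + 22*l^3*m^2 + 46*l^2*m^3 + 2*l^2 + 13*l*m^4 + 3*l*m + m^5 + m^2
(4) = -8*o^5 + 34*o^4 - 16*o^3 + 17*o^2 - 15*o + 18
(5) = 27*b^4 - 72*b^3 - 141*b^2 - 63*b - 6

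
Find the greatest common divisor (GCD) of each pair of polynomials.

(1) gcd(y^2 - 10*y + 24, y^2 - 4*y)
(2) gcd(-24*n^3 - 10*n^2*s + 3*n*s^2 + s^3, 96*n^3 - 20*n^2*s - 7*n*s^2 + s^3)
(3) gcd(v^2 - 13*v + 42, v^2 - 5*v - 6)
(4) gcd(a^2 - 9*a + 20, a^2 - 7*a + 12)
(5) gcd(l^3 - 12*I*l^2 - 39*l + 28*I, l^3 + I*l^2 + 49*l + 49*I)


(1) = y - 4
(2) = gcd((-3*n + s)*(2*n + s)*(4*n + s), (-8*n + s)*(-3*n + s)*(4*n + s)) = -12*n^2 + n*s + s^2
(3) = gcd((v - 7)*(v - 6), (v - 6)*(v + 1)) = v - 6
(4) = a - 4
(5) = l - 7*I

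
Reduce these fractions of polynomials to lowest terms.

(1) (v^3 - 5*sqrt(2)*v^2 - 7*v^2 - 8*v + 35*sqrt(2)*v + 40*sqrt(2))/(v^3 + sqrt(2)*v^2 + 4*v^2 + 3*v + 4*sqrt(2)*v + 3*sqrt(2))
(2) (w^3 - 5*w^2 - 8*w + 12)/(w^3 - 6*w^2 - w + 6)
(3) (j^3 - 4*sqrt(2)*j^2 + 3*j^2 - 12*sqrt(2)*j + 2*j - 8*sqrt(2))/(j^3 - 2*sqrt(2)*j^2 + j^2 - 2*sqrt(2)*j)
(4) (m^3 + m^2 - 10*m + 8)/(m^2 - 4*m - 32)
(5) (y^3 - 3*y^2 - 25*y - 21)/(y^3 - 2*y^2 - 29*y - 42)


(1) = (v^2 + v*(-8 - 5*sqrt(2)) + 40*sqrt(2))/(v^2 + v*(sqrt(2) + 3) + 3*sqrt(2))
(2) = (w + 2)/(w + 1)
(3) = (j^2 + j*(2 - 4*sqrt(2)) - 8*sqrt(2))/(j^2 - 2*sqrt(2)*j)
(4) = (m^2 - 3*m + 2)/(m - 8)
(5) = (y + 1)/(y + 2)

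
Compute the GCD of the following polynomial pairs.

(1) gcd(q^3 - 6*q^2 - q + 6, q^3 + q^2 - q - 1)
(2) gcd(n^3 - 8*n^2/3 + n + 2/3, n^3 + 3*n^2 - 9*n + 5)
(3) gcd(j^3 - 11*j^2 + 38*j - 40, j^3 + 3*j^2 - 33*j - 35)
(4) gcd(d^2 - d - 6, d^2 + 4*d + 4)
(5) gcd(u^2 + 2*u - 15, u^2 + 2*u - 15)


(1) = q^2 - 1
(2) = n - 1
(3) = j - 5
(4) = d + 2
(5) = u^2 + 2*u - 15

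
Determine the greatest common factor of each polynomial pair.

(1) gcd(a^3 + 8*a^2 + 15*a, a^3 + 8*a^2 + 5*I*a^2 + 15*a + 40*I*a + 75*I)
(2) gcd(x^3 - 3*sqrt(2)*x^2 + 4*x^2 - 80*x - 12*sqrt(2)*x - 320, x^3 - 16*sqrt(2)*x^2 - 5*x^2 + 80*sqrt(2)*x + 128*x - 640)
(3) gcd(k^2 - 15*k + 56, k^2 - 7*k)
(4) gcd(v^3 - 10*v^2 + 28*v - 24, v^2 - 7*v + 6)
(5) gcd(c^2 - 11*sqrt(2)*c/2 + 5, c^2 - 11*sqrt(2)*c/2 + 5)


(1) = a^2 + 8*a + 15
(2) = x - 8*sqrt(2)
(3) = k - 7
(4) = gcd((v - 6)*(v - 2)^2, (v - 6)*(v - 1)) = v - 6
(5) = c^2 - 11*sqrt(2)*c/2 + 5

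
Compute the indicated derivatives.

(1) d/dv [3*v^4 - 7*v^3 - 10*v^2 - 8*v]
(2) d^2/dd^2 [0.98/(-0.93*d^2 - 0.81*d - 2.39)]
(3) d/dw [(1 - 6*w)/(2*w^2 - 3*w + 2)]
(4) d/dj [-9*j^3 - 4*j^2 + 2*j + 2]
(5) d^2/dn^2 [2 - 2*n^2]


(1) = 12*v^3 - 21*v^2 - 20*v - 8
(2) = (1.695204*d^2 + 1.476468*d - 0.98*(1.86*d + 0.81)*(3.72*d + 1.62) + 4.356492)/(0.93*d^2 + 0.81*d + 2.39)^3
(3) = (12*w^2 - 4*w - 9)/(4*w^4 - 12*w^3 + 17*w^2 - 12*w + 4)
(4) = -27*j^2 - 8*j + 2
(5) = -4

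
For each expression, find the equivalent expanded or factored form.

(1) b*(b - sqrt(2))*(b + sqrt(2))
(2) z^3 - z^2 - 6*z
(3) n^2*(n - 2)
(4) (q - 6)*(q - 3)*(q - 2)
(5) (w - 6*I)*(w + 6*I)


(1) = b^3 - 2*b
(2) = z*(z - 3)*(z + 2)
(3) = n^3 - 2*n^2
(4) = q^3 - 11*q^2 + 36*q - 36
(5) = w^2 + 36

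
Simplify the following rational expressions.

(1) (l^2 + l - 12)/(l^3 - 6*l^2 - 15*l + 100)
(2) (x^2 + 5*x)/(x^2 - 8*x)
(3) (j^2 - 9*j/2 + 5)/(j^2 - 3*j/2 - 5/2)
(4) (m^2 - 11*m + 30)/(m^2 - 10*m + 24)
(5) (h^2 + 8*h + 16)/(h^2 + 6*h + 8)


(1) = (l - 3)/(l^2 - 10*l + 25)
(2) = (x + 5)/(x - 8)
(3) = (j - 2)/(j + 1)
(4) = (m - 5)/(m - 4)
(5) = (h + 4)/(h + 2)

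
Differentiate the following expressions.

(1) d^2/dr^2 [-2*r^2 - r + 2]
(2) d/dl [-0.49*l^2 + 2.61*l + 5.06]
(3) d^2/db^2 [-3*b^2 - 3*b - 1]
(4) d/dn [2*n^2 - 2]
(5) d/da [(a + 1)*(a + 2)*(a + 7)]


(1) = -4
(2) = 2.61 - 0.98*l
(3) = -6
(4) = 4*n
(5) = 3*a^2 + 20*a + 23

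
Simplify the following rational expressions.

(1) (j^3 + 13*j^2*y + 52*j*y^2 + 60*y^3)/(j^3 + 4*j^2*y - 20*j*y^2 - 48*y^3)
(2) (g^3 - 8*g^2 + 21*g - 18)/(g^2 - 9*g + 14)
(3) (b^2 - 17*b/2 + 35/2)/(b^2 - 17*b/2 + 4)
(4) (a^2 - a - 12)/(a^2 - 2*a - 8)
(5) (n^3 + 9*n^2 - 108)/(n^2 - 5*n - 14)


(1) = (-j - 5*y)/(-j + 4*y)
(2) = (g^2 - 6*g + 9)/(g - 7)
(3) = (2*b^2 - 17*b + 35)/(2*b^2 - 17*b + 8)
(4) = (a + 3)/(a + 2)
(5) = (n^3 + 9*n^2 - 108)/(n^2 - 5*n - 14)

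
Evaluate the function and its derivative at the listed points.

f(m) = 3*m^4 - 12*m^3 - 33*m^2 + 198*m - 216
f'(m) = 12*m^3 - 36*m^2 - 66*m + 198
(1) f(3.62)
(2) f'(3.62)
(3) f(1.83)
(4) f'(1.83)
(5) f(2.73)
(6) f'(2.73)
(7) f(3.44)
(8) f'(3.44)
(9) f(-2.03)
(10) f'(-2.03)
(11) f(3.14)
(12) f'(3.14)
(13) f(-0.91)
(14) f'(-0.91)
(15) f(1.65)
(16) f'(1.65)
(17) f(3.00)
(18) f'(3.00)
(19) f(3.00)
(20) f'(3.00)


(1) = 14.24
(2) = 56.58
(3) = -4.07
(4) = 30.20
(5) = 1.07
(6) = -6.33
(7) = 6.22
(8) = 33.44
(9) = -602.60
(10) = 83.24
(11) = 0.48
(12) = 7.32
(13) = -412.41
(14) = 219.21
(15) = -10.81
(16) = 45.00
(17) = 0.00
(18) = 0.00
(19) = 0.00
(20) = 0.00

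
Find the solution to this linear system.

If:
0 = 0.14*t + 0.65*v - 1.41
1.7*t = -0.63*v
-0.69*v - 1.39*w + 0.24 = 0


Then:
t = -0.87
v = 2.36
w = -1.00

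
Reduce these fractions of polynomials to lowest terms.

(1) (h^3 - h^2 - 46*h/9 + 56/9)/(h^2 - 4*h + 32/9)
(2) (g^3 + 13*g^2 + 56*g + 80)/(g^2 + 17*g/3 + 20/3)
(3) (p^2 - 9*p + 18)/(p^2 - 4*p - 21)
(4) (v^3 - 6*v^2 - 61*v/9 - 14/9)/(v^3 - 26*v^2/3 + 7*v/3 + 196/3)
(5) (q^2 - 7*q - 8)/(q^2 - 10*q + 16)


(1) = (3*h^2 + h - 14)/(3*h - 8)
(2) = (3*g^2 + 27*g + 60)/(3*g + 5)
(3) = (p^2 - 9*p + 18)/(p^2 - 4*p - 21)
(4) = (9*v^2 + 9*v + 2)/(9*v^2 - 15*v - 84)
(5) = (q + 1)/(q - 2)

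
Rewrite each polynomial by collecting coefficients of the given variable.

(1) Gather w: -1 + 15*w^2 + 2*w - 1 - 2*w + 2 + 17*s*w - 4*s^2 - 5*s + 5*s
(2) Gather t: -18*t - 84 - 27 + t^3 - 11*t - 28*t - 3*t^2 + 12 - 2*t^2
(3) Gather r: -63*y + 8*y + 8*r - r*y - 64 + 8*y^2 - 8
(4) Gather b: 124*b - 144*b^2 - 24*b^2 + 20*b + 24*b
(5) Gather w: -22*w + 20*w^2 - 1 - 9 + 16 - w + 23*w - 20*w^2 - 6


(1) = -4*s^2 + 17*s*w + 15*w^2
(2) = t^3 - 5*t^2 - 57*t - 99
(3) = r*(8 - y) + 8*y^2 - 55*y - 72
(4) = -168*b^2 + 168*b
(5) = 0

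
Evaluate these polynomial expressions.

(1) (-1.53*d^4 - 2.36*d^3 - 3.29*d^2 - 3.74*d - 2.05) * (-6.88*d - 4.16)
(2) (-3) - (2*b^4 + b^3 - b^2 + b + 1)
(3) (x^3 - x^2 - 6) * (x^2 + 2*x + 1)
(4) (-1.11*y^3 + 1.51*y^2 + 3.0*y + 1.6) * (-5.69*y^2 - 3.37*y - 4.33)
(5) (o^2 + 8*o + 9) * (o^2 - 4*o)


(1) = 10.5264*d^5 + 22.6016*d^4 + 32.4528*d^3 + 39.4176*d^2 + 29.6624*d + 8.528
(2) = -2*b^4 - b^3 + b^2 - b - 4
(3) = x^5 + x^4 - x^3 - 7*x^2 - 12*x - 6
(4) = 6.3159*y^5 - 4.8512*y^4 - 17.3524*y^3 - 25.7523*y^2 - 18.382*y - 6.928
(5) = o^4 + 4*o^3 - 23*o^2 - 36*o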